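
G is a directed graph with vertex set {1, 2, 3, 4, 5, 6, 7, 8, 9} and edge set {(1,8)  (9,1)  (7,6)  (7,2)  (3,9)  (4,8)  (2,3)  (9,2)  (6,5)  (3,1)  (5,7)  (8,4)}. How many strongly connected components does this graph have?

{5, 6, 7} are all mutually reachable — one SCC of size 3.
{2, 3, 9} are all mutually reachable — one SCC of size 3.
{4, 8} are all mutually reachable — one SCC of size 2.
{1} is an SCC by itself.
That gives 4 strongly connected components.

4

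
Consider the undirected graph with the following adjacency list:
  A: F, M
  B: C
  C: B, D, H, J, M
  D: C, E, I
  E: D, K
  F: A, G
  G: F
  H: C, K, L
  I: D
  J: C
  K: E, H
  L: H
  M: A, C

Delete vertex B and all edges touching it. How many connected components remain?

With B gone, the remaining components are: {A, C, D, E, F, G, H, I, J, K, L, M}.
That is 1 component.

1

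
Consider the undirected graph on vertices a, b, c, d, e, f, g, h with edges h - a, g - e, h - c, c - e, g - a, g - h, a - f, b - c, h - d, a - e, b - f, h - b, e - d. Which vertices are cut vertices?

none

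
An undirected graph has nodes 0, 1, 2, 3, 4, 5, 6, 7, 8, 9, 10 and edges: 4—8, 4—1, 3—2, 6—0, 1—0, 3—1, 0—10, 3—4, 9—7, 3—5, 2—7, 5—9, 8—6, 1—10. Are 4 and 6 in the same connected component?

From 4 we can reach 0, 1, 2, 3, 4, 5, 6, 7, 8, 9, 10, which includes 6.

Yes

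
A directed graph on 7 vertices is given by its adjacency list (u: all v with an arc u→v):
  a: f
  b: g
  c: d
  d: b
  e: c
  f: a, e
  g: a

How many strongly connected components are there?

{a, b, c, d, e, f, g} are all mutually reachable — one SCC of size 7.
That gives 1 strongly connected component.

1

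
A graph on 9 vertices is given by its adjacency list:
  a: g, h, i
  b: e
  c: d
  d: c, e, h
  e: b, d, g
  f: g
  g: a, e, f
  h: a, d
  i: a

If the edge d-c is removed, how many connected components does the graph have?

2

Before removal there is 1 component.
d-c is a bridge — removing it separates d's side from c's side.
After removal: 2 components.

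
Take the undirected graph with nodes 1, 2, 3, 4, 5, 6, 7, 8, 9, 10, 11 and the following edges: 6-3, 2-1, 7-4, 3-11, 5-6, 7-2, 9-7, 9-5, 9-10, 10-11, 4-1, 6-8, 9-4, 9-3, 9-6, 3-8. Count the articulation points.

Removing 9 increases the component count from 1 to 2, so 9 is a cut vertex.
By contrast removing 1 leaves 1 component; it is not a cut vertex. No other vertex is a cut vertex either.

1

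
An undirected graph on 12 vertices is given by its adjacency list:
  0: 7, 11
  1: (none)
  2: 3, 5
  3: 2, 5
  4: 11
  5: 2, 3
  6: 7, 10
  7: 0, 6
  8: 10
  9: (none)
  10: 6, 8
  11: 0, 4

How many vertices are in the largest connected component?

7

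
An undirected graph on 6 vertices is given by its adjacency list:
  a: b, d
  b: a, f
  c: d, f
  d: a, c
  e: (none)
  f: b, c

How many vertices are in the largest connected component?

5

e is isolated — a component by itself.
Starting from a we can reach a, b, c, d, f. That is one component of size 5.
The largest has 5 vertices.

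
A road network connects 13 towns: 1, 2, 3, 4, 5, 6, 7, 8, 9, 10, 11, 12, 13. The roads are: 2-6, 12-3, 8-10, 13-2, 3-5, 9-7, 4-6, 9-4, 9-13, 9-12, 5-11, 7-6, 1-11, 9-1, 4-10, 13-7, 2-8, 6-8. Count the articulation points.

1

Removing 9 increases the component count from 1 to 2, so 9 is a cut vertex.
By contrast removing 1 leaves 1 component; it is not a cut vertex. No other vertex is a cut vertex either.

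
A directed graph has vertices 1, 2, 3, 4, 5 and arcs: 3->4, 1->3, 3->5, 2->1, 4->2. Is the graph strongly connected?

No

There is no directed path from 5 to 2, so the graph is not strongly connected.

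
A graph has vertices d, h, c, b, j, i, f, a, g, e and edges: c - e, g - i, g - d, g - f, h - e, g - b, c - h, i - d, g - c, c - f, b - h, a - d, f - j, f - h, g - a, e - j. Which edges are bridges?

none

The edges on the cycle g-b-h-f-g are not bridges since each lies on that cycle.
Every edge lies on some cycle, so there are no bridges.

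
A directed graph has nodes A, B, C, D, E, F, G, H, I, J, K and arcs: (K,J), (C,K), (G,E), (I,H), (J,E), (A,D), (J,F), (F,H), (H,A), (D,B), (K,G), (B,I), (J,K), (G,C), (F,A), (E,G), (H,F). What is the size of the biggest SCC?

6

{A, B, D, F, H, I} are all mutually reachable — one SCC of size 6.
{C, E, G, J, K} are all mutually reachable — one SCC of size 5.
The largest has 6 vertices.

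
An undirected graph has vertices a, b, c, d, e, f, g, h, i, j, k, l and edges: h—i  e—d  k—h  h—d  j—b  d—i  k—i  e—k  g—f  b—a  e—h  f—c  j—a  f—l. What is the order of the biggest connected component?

Starting from a we can reach a, b, j. That is one component of size 3.
Starting from c we can reach c, f, g, l. That is one component of size 4.
Starting from d we can reach d, e, h, i, k. That is one component of size 5.
The largest has 5 vertices.

5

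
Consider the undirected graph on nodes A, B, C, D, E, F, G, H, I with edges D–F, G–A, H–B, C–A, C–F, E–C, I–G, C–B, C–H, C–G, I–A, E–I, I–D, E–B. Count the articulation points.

Removing H, for instance, still leaves 1 component. No single vertex removal increases the component count — the graph has no articulation points.

0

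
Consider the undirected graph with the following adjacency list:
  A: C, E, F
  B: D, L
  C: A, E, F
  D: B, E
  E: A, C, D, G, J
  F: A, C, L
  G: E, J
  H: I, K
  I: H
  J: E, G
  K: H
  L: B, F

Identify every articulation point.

E, H

Removing E increases the component count from 2 to 3, so E is a cut vertex.
Removing H increases the component count from 2 to 3, so H is a cut vertex.
By contrast removing F leaves 2 components; it is not a cut vertex. No other vertex is a cut vertex either.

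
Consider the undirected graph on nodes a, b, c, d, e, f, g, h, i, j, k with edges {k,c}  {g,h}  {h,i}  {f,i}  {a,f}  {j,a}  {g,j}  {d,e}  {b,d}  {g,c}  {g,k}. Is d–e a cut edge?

Removing d–e leaves no path between d and e: the component count goes from 2 to 3. So it is a bridge.

Yes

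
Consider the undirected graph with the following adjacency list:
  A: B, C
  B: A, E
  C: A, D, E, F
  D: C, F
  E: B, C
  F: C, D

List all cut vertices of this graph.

Removing C increases the component count from 1 to 2, so C is a cut vertex.
By contrast removing B leaves 1 component; it is not a cut vertex. No other vertex is a cut vertex either.

C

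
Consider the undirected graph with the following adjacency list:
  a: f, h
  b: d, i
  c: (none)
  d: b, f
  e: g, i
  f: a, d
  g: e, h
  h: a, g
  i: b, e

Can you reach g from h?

From h we can reach a, b, d, e, f, g, h, i, which includes g.

Yes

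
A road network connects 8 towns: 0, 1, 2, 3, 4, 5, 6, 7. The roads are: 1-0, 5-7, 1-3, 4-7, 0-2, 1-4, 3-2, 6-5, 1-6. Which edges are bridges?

The edges on the cycle 1-0-2-3-1 are not bridges since each lies on that cycle.
Every edge lies on some cycle, so there are no bridges.

none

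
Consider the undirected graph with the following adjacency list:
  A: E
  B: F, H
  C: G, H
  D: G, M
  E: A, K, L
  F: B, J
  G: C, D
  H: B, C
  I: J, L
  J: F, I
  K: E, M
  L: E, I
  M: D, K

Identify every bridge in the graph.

A-E

The edges on the cycle B-F-J-I-L-E-K-M-D-G-C-H-B are not bridges since each lies on that cycle.
But removing A-E disconnects A from E — this is a bridge.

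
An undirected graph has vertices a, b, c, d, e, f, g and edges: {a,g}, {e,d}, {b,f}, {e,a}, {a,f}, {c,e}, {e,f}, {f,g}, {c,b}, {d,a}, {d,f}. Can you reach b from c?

From c we can reach a, b, c, d, e, f, g, which includes b.

Yes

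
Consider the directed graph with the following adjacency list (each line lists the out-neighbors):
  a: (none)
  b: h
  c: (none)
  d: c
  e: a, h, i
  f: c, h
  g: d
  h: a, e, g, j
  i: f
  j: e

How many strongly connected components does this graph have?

{e, f, h, i, j} are all mutually reachable — one SCC of size 5.
{g} is an SCC by itself.
{b} is an SCC by itself.
{c} is an SCC by itself.
{d} is an SCC by itself.
(and 1 more singleton SCC)
That gives 6 strongly connected components.

6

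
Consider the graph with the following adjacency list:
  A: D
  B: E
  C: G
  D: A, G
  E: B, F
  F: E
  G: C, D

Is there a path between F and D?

The component containing F is {B, E, F}, and D is not in it.

No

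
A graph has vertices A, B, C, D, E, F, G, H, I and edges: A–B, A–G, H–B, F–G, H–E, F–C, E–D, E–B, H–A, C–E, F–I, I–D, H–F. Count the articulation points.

Removing A, for instance, still leaves 1 component. No single vertex removal increases the component count — the graph has no articulation points.

0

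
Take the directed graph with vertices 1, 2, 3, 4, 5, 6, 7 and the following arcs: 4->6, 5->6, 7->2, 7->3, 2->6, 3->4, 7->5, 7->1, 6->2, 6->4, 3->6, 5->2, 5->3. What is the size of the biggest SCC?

3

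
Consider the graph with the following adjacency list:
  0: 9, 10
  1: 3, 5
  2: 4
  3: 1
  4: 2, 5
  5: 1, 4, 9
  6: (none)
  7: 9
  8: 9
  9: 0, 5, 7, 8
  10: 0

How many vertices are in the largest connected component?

10

6 is isolated — a component by itself.
Starting from 0 we can reach 0, 1, 2, 3, 4, 5, 7, 8, 9, 10. That is one component of size 10.
The largest has 10 vertices.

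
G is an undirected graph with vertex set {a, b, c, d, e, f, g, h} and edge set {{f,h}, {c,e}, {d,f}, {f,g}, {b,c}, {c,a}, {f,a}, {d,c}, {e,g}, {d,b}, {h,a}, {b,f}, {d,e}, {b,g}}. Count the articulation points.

0

Removing h, for instance, still leaves 1 component. No single vertex removal increases the component count — the graph has no articulation points.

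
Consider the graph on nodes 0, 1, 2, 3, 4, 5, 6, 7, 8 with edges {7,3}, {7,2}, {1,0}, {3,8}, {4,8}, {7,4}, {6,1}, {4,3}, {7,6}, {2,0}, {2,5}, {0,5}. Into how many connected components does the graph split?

1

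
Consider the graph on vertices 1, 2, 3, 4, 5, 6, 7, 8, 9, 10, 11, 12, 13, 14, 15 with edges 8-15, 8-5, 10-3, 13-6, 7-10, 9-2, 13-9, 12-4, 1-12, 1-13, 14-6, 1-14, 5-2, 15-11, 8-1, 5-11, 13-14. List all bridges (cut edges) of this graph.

The edges on the cycle 8-1-13-9-2-5-8 are not bridges since each lies on that cycle.
But removing 1-12 disconnects 1 from 12; removing 7-10 disconnects 7 from 10; removing 10-3 disconnects 10 from 3; removing 4-12 disconnects 4 from 12 — these are bridges.

1-12, 10-3, 10-7, 12-4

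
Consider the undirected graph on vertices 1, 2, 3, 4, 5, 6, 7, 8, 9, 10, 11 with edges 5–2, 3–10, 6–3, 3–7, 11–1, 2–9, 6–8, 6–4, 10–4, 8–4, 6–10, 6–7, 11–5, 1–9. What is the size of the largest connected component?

6

Starting from 1 we can reach 1, 2, 5, 9, 11. That is one component of size 5.
Starting from 3 we can reach 3, 4, 6, 7, 8, 10. That is one component of size 6.
The largest has 6 vertices.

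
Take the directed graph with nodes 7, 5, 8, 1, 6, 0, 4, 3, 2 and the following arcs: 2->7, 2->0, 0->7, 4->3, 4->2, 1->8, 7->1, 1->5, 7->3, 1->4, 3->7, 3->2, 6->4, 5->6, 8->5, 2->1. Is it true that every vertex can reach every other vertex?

Yes

From 2 we can reach every vertex (0, 1, 2, 3, 4, 5, 6, 7, 8), and every vertex can reach 2 (0, 1, 2, 3, 4, 5, 6, 7, 8). So the whole graph is one strongly connected component.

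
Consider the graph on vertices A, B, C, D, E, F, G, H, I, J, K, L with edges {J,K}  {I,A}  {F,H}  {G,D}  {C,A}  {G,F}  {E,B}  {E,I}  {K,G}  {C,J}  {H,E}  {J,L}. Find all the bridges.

B-E, D-G, J-L

The edges on the cycle C-J-K-G-F-H-E-I-A-C are not bridges since each lies on that cycle.
But removing J-L disconnects J from L; removing B-E disconnects B from E; removing D-G disconnects D from G — these are bridges.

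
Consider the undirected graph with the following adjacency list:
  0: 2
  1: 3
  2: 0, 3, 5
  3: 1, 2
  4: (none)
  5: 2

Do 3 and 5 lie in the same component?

From 3 we can reach 0, 1, 2, 3, 5, which includes 5.

Yes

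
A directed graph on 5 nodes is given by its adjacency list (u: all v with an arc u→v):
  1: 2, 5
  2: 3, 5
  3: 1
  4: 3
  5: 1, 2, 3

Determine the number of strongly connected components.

{1, 2, 3, 5} are all mutually reachable — one SCC of size 4.
{4} is an SCC by itself.
That gives 2 strongly connected components.

2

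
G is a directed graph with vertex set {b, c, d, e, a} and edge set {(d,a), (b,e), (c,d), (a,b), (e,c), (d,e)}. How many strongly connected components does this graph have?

1

{a, b, c, d, e} are all mutually reachable — one SCC of size 5.
That gives 1 strongly connected component.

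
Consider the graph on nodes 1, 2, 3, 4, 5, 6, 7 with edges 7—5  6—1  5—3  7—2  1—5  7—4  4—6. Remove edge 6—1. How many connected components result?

6 and 1 are still connected via 6-4-7-5-1, so the component count stays at 1.

1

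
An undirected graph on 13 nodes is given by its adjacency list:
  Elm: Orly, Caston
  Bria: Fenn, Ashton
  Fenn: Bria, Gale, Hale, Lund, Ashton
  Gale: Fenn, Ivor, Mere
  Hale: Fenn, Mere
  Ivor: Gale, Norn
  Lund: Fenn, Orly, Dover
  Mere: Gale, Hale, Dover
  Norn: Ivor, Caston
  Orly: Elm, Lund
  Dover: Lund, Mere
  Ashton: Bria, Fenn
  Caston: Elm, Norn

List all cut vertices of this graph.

Fenn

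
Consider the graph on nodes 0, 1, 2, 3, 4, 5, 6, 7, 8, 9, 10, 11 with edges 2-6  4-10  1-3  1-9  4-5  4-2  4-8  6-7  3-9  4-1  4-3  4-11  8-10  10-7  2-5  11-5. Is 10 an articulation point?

No

Deleting 10 leaves 2 components (was 2), so 10 is not a cut vertex.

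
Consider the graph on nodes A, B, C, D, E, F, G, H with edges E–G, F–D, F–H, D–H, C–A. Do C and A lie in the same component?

Yes

From C we can reach A, C, which includes A.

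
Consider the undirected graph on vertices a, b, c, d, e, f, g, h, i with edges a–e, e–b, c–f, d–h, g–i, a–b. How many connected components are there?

Starting from c we can reach c, f. That is one component of size 2.
Starting from g we can reach g, i. That is one component of size 2.
Starting from d we can reach d, h. That is one component of size 2.
Starting from a we can reach a, b, e. That is one component of size 3.
Total: 4 components.

4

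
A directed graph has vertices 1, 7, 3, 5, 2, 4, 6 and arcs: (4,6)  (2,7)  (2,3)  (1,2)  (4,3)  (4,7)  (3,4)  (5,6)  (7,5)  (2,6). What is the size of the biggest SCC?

2

{3, 4} are all mutually reachable — one SCC of size 2.
{2} is an SCC by itself.
{6} is an SCC by itself.
{1} is an SCC by itself.
{5} is an SCC by itself.
(and 1 more singleton SCC)
The largest has 2 vertices.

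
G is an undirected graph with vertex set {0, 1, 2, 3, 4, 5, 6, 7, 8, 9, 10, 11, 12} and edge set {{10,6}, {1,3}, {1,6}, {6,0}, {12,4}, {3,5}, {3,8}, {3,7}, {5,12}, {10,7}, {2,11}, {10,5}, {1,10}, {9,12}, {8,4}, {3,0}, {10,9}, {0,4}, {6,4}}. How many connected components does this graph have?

2

Starting from 2 we can reach 2, 11. That is one component of size 2.
Starting from 0 we can reach 0, 1, 3, 4, 5, 6, 7, 8, 9, 10, 12. That is one component of size 11.
Total: 2 components.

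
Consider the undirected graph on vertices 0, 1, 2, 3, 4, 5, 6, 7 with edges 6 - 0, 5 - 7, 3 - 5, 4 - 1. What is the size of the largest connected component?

3

2 is isolated — a component by itself.
Starting from 1 we can reach 1, 4. That is one component of size 2.
Starting from 0 we can reach 0, 6. That is one component of size 2.
Starting from 3 we can reach 3, 5, 7. That is one component of size 3.
The largest has 3 vertices.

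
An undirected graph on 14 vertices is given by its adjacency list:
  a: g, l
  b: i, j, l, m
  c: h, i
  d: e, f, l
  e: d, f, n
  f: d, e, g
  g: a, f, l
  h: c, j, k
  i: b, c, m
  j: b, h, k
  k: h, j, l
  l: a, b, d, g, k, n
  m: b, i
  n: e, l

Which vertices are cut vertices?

l

Removing l increases the component count from 1 to 2, so l is a cut vertex.
By contrast removing g leaves 1 component; it is not a cut vertex. No other vertex is a cut vertex either.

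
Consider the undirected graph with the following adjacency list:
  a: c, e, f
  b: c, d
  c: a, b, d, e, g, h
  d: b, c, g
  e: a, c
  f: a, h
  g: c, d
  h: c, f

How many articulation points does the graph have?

Removing c increases the component count from 1 to 2, so c is a cut vertex.
By contrast removing a leaves 1 component; it is not a cut vertex. No other vertex is a cut vertex either.

1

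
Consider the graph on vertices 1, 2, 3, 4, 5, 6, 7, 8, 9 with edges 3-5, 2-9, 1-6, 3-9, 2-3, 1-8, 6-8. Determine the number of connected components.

4

4 is isolated — a component by itself.
7 is isolated — a component by itself.
Starting from 1 we can reach 1, 6, 8. That is one component of size 3.
Starting from 2 we can reach 2, 3, 5, 9. That is one component of size 4.
Total: 4 components.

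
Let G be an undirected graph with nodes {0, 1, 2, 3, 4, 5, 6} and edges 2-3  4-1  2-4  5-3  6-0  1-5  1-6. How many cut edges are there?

2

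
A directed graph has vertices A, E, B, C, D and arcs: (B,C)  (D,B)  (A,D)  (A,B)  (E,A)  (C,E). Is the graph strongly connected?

From A we can reach every vertex (A, B, C, D, E), and every vertex can reach A (A, B, C, D, E). So the whole graph is one strongly connected component.

Yes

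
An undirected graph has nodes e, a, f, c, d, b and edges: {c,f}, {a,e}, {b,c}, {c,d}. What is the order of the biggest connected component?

Starting from a we can reach a, e. That is one component of size 2.
Starting from b we can reach b, c, d, f. That is one component of size 4.
The largest has 4 vertices.

4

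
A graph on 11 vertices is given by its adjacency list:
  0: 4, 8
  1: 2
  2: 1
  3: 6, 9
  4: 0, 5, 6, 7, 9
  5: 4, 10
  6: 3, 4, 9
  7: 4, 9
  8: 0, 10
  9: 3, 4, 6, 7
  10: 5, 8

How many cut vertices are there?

Removing 4 increases the component count from 2 to 3, so 4 is a cut vertex.
By contrast removing 7 leaves 2 components; it is not a cut vertex. No other vertex is a cut vertex either.

1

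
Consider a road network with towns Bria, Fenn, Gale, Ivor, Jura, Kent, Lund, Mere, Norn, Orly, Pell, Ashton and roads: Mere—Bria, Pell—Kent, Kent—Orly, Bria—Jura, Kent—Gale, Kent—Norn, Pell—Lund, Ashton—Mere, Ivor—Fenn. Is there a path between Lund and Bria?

No

The component containing Lund is {Gale, Kent, Lund, Norn, Orly, Pell}, and Bria is not in it.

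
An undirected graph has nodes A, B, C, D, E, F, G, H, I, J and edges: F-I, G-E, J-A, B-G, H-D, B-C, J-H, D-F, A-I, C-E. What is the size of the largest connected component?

6

Starting from B we can reach B, C, E, G. That is one component of size 4.
Starting from A we can reach A, D, F, H, I, J. That is one component of size 6.
The largest has 6 vertices.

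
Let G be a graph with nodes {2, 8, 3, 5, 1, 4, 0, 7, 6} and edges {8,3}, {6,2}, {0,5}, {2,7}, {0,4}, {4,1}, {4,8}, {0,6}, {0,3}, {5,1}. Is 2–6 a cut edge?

Removing 2–6 leaves no path between 2 and 6: the component count goes from 1 to 2. So it is a bridge.

Yes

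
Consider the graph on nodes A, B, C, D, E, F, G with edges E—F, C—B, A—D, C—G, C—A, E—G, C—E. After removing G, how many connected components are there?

1

With G gone, the remaining components are: {A, B, C, D, E, F}.
That is 1 component.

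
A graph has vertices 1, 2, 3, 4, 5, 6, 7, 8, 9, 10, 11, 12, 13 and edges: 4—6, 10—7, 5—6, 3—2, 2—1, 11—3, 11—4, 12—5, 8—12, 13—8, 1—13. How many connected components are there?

9 is isolated — a component by itself.
Starting from 7 we can reach 7, 10. That is one component of size 2.
Starting from 1 we can reach 1, 2, 3, 4, 5, 6, 8, 11, 12, 13. That is one component of size 10.
Total: 3 components.

3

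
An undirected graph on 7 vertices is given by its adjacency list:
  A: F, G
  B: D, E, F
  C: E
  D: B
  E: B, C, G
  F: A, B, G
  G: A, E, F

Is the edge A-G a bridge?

No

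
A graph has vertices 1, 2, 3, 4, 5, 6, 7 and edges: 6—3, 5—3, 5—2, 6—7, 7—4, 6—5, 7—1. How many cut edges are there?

4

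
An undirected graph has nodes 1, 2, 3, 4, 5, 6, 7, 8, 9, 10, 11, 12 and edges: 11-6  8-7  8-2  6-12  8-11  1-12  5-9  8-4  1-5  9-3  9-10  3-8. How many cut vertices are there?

2

Removing 8 increases the component count from 1 to 4, so 8 is a cut vertex.
Removing 9 increases the component count from 1 to 2, so 9 is a cut vertex.
By contrast removing 7 leaves 1 component; it is not a cut vertex. No other vertex is a cut vertex either.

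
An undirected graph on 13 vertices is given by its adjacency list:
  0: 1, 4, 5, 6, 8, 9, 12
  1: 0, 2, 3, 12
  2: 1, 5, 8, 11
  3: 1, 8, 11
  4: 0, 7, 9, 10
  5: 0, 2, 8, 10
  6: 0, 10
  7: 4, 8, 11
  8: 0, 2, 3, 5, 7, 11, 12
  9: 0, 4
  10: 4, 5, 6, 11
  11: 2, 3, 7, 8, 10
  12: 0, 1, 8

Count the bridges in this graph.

The edges on the cycle 5-2-11-7-8-5 are not bridges since each lies on that cycle.
Every edge lies on some cycle, so there are no bridges.

0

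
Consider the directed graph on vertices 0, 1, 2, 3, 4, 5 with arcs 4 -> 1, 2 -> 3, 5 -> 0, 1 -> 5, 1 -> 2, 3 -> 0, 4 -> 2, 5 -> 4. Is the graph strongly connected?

There is no directed path from 3 to 1, so the graph is not strongly connected.

No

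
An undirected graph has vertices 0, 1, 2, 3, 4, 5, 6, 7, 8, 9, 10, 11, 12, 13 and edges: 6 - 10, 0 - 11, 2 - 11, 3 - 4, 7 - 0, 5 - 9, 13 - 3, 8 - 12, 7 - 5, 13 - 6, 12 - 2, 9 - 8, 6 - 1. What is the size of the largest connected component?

Starting from 1 we can reach 1, 3, 4, 6, 10, 13. That is one component of size 6.
Starting from 0 we can reach 0, 2, 5, 7, 8, 9, 11, 12. That is one component of size 8.
The largest has 8 vertices.

8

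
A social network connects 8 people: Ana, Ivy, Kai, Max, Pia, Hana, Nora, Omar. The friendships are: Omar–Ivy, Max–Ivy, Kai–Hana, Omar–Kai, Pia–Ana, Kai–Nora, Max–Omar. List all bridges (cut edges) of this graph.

Ana-Pia, Hana-Kai, Kai-Nora, Kai-Omar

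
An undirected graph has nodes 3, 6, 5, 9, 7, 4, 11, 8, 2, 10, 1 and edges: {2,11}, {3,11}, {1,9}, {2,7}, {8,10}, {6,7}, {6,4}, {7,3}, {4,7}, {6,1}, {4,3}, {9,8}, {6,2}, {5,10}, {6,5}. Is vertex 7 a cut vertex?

No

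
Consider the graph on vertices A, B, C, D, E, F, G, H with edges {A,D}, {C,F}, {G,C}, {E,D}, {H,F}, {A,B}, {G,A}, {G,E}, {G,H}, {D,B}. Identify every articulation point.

G

Removing G increases the component count from 1 to 2, so G is a cut vertex.
By contrast removing F leaves 1 component; it is not a cut vertex. No other vertex is a cut vertex either.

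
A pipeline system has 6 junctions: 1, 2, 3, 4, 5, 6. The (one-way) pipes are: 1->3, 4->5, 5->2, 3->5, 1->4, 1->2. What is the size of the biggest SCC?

{6} is an SCC by itself.
{4} is an SCC by itself.
{5} is an SCC by itself.
{2} is an SCC by itself.
{3} is an SCC by itself.
(and 1 more singleton SCC)
The largest has 1 vertex.

1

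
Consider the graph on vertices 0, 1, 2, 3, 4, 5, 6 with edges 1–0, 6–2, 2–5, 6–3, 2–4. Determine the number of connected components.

Starting from 0 we can reach 0, 1. That is one component of size 2.
Starting from 2 we can reach 2, 3, 4, 5, 6. That is one component of size 5.
Total: 2 components.

2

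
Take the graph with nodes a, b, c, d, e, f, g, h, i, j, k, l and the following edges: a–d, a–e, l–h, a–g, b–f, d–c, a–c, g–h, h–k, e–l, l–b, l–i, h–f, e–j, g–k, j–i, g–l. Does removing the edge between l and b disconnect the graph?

No

After removing l–b, the path l-h-f-b still connects them, so the edge is not a bridge.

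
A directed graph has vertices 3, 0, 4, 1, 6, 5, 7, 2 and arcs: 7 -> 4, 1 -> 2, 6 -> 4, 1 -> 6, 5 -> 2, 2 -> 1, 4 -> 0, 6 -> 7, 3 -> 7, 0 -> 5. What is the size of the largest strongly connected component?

{0, 1, 2, 4, 5, 6, 7} are all mutually reachable — one SCC of size 7.
{3} is an SCC by itself.
The largest has 7 vertices.

7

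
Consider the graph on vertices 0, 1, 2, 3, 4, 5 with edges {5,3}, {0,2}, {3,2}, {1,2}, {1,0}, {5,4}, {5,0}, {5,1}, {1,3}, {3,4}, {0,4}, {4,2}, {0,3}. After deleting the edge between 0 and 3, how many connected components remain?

0 and 3 are still connected via 0-5-3, so the component count stays at 1.

1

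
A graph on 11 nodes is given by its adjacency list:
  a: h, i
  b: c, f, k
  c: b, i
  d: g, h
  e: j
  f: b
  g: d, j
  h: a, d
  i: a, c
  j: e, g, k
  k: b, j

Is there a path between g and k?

Yes

From g we can reach a, b, c, d, e, f, g, h, i, j, k, which includes k.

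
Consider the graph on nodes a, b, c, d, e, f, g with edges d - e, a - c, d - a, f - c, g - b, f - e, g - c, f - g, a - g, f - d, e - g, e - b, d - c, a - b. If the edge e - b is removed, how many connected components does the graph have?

e and b are still connected via e-g-b, so the component count stays at 1.

1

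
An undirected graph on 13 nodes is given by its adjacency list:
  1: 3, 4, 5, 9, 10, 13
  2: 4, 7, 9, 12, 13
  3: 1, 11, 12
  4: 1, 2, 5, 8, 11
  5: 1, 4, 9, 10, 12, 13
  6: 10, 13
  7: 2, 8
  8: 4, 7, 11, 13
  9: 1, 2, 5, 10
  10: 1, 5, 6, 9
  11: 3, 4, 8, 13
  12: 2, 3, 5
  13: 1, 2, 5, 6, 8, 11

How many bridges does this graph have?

The edges on the cycle 2-7-8-11-13-2 are not bridges since each lies on that cycle.
Every edge lies on some cycle, so there are no bridges.

0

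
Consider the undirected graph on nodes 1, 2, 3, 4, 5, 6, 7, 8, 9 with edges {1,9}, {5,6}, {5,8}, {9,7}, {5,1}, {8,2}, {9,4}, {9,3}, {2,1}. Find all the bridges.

1-9, 3-9, 4-9, 5-6, 7-9

The edges on the cycle 5-8-2-1-5 are not bridges since each lies on that cycle.
But removing 1-9 disconnects 1 from 9; removing 9-7 disconnects 9 from 7; removing 9-4 disconnects 9 from 4; removing 5-6 disconnects 5 from 6 — these are bridges.
In total 5 edges are bridges.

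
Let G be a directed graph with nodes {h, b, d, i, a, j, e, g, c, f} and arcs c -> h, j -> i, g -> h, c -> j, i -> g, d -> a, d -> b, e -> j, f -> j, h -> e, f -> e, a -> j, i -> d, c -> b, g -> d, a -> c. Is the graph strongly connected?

No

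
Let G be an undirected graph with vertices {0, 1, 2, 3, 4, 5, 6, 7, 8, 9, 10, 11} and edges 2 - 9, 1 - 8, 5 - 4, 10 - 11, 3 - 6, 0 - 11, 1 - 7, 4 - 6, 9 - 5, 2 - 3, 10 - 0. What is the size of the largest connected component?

6

Starting from 0 we can reach 0, 10, 11. That is one component of size 3.
Starting from 1 we can reach 1, 7, 8. That is one component of size 3.
Starting from 2 we can reach 2, 3, 4, 5, 6, 9. That is one component of size 6.
The largest has 6 vertices.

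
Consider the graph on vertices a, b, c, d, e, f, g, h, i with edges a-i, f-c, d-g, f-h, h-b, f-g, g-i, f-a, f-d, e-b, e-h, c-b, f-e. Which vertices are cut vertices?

f

Removing f increases the component count from 1 to 2, so f is a cut vertex.
By contrast removing a leaves 1 component; it is not a cut vertex. No other vertex is a cut vertex either.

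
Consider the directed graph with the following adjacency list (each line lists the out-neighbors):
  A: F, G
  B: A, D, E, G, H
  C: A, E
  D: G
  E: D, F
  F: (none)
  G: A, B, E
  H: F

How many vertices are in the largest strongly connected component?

{A, B, D, E, G} are all mutually reachable — one SCC of size 5.
{H} is an SCC by itself.
{F} is an SCC by itself.
{C} is an SCC by itself.
The largest has 5 vertices.

5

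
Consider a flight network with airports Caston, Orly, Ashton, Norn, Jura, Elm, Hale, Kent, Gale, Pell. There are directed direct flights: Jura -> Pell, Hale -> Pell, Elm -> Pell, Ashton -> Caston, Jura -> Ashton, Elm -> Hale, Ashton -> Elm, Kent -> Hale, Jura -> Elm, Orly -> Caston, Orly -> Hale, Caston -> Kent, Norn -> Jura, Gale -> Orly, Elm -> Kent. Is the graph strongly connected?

There is no directed path from Hale to Caston, so the graph is not strongly connected.

No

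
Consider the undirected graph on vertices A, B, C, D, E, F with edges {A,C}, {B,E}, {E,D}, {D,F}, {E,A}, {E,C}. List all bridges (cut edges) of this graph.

B-E, D-E, D-F

The edges on the cycle E-A-C-E are not bridges since each lies on that cycle.
But removing E-B disconnects E from B; removing F-D disconnects F from D; removing E-D disconnects E from D — these are bridges.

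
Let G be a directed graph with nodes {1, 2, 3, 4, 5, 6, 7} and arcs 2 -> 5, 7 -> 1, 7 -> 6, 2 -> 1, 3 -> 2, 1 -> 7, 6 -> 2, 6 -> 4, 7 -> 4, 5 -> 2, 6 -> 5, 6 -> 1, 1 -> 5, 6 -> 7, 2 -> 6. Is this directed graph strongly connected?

There is no directed path from 1 to 3, so the graph is not strongly connected.

No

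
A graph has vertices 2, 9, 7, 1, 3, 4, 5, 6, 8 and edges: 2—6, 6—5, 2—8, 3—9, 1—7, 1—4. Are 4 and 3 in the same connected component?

No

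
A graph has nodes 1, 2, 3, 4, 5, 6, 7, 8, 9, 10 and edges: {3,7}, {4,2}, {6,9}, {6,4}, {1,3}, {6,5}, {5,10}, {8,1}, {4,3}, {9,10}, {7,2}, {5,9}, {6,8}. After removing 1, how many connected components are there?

1

With 1 gone, the remaining components are: {2, 3, 4, 5, 6, 7, 8, 9, 10}.
That is 1 component.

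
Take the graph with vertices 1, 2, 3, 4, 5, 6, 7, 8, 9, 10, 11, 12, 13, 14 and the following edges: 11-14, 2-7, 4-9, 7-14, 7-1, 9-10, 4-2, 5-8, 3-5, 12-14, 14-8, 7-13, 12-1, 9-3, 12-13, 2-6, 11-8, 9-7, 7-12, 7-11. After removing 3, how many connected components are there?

1

With 3 gone, the remaining components are: {1, 2, 4, 5, 6, 7, 8, 9, 10, 11, 12, 13, 14}.
That is 1 component.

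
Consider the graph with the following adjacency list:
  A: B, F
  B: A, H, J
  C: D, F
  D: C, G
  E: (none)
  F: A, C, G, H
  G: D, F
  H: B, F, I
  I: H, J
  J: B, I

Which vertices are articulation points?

Removing F increases the component count from 2 to 3, so F is a cut vertex.
By contrast removing J leaves 2 components; it is not a cut vertex. No other vertex is a cut vertex either.

F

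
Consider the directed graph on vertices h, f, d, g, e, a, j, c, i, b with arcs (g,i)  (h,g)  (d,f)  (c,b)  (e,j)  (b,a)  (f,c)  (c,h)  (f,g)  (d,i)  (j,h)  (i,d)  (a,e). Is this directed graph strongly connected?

From b we can reach every vertex (a, b, c, d, e, f, g, h, i, j), and every vertex can reach b (a, b, c, d, e, f, g, h, i, j). So the whole graph is one strongly connected component.

Yes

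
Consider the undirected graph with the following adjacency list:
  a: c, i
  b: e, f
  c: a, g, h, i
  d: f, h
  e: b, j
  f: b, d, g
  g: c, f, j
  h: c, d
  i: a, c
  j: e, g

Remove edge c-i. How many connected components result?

1

c and i are still connected via c-a-i, so the component count stays at 1.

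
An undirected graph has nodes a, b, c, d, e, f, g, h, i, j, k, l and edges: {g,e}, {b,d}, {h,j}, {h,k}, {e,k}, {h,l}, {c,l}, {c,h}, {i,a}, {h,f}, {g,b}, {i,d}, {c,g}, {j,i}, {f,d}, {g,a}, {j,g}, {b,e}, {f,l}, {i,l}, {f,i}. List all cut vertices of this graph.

Removing i, for instance, still leaves 1 component. No single vertex removal increases the component count — the graph has no articulation points.

none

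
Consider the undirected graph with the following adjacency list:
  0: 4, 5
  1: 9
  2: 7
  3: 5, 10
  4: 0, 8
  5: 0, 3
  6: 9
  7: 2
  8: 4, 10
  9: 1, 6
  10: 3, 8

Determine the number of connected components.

3

Starting from 2 we can reach 2, 7. That is one component of size 2.
Starting from 1 we can reach 1, 6, 9. That is one component of size 3.
Starting from 0 we can reach 0, 3, 4, 5, 8, 10. That is one component of size 6.
Total: 3 components.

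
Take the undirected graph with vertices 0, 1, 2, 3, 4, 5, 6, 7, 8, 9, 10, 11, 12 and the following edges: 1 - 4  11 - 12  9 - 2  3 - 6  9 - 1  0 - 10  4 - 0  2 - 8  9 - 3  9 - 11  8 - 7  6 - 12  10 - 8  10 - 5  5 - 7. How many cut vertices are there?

1

Removing 9 increases the component count from 1 to 2, so 9 is a cut vertex.
By contrast removing 10 leaves 1 component; it is not a cut vertex. No other vertex is a cut vertex either.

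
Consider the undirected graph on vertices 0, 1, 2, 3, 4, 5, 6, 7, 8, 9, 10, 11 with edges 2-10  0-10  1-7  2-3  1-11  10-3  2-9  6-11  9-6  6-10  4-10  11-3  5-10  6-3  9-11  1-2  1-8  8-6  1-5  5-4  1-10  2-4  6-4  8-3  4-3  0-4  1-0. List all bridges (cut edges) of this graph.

The edges on the cycle 1-0-10-2-1 are not bridges since each lies on that cycle.
But removing 7-1 disconnects 7 from 1 — this is a bridge.

1-7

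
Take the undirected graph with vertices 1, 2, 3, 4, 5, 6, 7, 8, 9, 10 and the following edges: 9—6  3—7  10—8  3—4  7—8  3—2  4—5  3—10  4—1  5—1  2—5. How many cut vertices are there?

Removing 3 increases the component count from 2 to 3, so 3 is a cut vertex.
By contrast removing 1 leaves 2 components; it is not a cut vertex. No other vertex is a cut vertex either.

1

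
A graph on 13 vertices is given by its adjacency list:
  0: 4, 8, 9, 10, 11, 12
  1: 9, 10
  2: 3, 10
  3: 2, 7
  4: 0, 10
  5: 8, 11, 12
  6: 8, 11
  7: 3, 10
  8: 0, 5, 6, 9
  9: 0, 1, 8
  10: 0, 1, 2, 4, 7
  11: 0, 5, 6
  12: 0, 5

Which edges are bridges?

none

The edges on the cycle 10-7-3-2-10 are not bridges since each lies on that cycle.
Every edge lies on some cycle, so there are no bridges.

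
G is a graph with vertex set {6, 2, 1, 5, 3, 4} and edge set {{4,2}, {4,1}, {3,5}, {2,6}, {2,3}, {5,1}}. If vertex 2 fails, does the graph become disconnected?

Yes

Deleting 2 raises the number of components from 1 to 2, so 2 is a cut vertex.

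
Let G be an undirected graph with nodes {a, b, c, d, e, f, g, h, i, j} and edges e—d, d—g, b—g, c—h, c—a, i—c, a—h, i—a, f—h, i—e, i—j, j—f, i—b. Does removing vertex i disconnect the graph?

Deleting i raises the number of components from 1 to 2, so i is a cut vertex.

Yes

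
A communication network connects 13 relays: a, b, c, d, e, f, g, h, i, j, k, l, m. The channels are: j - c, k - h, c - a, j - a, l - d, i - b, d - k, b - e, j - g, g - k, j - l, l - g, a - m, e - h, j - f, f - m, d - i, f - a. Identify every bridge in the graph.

The edges on the cycle j-f-m-a-j are not bridges since each lies on that cycle.
Every edge lies on some cycle, so there are no bridges.

none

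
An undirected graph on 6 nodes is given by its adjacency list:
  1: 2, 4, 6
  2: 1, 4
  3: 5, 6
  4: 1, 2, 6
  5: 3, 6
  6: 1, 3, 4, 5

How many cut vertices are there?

1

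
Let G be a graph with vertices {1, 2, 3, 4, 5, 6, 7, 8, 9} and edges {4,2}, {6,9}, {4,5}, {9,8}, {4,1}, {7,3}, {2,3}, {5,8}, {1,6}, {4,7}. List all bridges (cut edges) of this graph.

none

The edges on the cycle 4-1-6-9-8-5-4 are not bridges since each lies on that cycle.
Every edge lies on some cycle, so there are no bridges.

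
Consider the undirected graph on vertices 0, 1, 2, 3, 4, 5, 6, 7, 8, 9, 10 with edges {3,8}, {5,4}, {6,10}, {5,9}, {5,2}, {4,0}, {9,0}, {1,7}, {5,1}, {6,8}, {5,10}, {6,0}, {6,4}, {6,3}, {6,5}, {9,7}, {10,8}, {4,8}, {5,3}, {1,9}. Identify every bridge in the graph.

2-5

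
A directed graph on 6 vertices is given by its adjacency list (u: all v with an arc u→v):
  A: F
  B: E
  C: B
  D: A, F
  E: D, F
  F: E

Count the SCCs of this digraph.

3

{A, D, E, F} are all mutually reachable — one SCC of size 4.
{C} is an SCC by itself.
{B} is an SCC by itself.
That gives 3 strongly connected components.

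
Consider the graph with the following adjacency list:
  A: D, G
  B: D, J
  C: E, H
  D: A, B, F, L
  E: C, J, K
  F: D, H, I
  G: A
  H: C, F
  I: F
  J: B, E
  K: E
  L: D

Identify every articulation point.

A, D, E, F

Removing A increases the component count from 1 to 2, so A is a cut vertex.
Removing D increases the component count from 1 to 3, so D is a cut vertex.
Removing E increases the component count from 1 to 2, so E is a cut vertex.
Likewise F is a cut vertex.
By contrast removing J leaves 1 component; it is not a cut vertex. No other vertex is a cut vertex either.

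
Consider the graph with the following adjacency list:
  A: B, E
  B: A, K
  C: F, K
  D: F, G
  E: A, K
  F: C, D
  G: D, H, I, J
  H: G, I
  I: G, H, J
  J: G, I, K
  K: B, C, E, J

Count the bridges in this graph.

The edges on the cycle J-I-H-G-J are not bridges since each lies on that cycle.
Every edge lies on some cycle, so there are no bridges.

0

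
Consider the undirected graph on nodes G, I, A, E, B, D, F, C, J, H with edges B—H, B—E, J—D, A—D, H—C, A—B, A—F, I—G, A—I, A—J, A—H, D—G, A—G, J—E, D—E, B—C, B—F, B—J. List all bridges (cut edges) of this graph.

The edges on the cycle A-B-H-A are not bridges since each lies on that cycle.
Every edge lies on some cycle, so there are no bridges.

none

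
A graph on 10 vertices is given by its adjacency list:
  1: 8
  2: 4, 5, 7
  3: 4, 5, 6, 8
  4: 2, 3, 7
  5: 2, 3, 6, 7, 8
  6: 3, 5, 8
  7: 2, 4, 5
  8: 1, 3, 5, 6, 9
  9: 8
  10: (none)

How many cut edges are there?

2

The edges on the cycle 5-7-4-2-5 are not bridges since each lies on that cycle.
But removing 9-8 disconnects 9 from 8; removing 8-1 disconnects 8 from 1 — these are bridges.
That makes 2 bridges.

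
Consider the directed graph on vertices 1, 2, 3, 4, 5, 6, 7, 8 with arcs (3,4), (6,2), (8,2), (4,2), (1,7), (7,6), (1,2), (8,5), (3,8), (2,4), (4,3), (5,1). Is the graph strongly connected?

Yes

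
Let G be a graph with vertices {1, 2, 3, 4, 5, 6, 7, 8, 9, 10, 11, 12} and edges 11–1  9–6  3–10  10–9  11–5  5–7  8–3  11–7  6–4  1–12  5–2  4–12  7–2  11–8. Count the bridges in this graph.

0

The edges on the cycle 11-8-3-10-9-6-4-12-1-11 are not bridges since each lies on that cycle.
Every edge lies on some cycle, so there are no bridges.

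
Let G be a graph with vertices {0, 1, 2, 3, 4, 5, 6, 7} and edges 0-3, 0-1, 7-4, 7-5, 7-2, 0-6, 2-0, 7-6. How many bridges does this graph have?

4

The edges on the cycle 7-2-0-6-7 are not bridges since each lies on that cycle.
But removing 0-3 disconnects 0 from 3; removing 0-1 disconnects 0 from 1; removing 7-4 disconnects 7 from 4; removing 7-5 disconnects 7 from 5 — these are bridges.
That makes 4 bridges.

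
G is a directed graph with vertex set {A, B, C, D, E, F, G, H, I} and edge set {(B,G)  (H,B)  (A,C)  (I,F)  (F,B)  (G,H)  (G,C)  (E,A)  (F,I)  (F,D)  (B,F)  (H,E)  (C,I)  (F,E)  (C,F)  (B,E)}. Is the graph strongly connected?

No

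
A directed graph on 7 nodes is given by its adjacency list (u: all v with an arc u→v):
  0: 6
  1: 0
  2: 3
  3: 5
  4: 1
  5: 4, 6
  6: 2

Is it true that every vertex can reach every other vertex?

Yes

From 0 we can reach every vertex (0, 1, 2, 3, 4, 5, 6), and every vertex can reach 0 (0, 1, 2, 3, 4, 5, 6). So the whole graph is one strongly connected component.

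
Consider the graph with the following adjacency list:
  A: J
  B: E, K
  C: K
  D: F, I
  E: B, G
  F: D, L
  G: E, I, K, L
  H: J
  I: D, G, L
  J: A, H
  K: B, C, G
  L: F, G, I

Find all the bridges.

A-J, C-K, H-J

The edges on the cycle G-I-D-F-L-G are not bridges since each lies on that cycle.
But removing J-A disconnects J from A; removing K-C disconnects K from C; removing H-J disconnects H from J — these are bridges.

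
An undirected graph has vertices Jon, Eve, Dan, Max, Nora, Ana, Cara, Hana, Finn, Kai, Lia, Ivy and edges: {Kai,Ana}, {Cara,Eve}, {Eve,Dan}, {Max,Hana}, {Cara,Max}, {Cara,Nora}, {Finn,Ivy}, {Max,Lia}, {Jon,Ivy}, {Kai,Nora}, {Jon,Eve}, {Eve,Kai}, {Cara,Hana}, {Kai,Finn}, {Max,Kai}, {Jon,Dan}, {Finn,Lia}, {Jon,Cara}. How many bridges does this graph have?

1

The edges on the cycle Jon-Cara-Max-Kai-Finn-Ivy-Jon are not bridges since each lies on that cycle.
But removing Kai - Ana disconnects Kai from Ana — this is a bridge.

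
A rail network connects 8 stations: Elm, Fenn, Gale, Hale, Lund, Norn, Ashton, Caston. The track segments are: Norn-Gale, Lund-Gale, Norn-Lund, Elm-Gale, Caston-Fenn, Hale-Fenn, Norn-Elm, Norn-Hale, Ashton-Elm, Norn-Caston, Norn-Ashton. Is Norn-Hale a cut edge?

No

After removing Norn-Hale, the path Norn-Caston-Fenn-Hale still connects them, so the edge is not a bridge.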